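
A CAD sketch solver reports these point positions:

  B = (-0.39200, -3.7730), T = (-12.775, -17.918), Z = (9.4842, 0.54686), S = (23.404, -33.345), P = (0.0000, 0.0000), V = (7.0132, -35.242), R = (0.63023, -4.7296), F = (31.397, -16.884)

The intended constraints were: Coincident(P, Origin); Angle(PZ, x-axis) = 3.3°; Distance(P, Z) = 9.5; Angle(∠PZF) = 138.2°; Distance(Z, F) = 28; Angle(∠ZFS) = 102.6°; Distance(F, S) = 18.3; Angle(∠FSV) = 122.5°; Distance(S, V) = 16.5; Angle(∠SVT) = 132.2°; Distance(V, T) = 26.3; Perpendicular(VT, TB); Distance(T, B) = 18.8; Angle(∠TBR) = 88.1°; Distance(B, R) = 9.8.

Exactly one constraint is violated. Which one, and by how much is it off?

Distance(B, R) = 9.8 — off by 8.40.

P = (0.00, 0.00) ✓; PZ at 3.300° ✓; |PZ| = 9.500 ✓; ∠PZF = 138.2° ✓; |ZF| = 28.00 ✓; ∠ZFS = 102.6° ✓; |FS| = 18.30 ✓; ∠FSV = 122.5° ✓; |SV| = 16.50 ✓; ∠SVT = 132.2° ✓; |VT| = 26.30 ✓; ∠(VT, TB) = 90.00° ✓; |TB| = 18.80 ✓; ∠TBR = 88.10° ✓; |BR| = 1.400 ✗.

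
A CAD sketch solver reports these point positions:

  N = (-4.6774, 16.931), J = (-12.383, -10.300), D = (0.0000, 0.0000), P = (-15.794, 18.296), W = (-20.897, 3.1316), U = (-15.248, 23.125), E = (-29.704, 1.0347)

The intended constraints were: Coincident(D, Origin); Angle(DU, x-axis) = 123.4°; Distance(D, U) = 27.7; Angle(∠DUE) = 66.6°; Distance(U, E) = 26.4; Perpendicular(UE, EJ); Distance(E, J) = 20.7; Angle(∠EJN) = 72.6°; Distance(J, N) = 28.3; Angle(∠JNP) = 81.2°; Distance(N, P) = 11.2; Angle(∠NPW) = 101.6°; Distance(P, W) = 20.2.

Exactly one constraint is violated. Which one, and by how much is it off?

Distance(P, W) = 20.2 — off by 4.20.

D = (0.00, 0.00) ✓; DU at 123.4° ✓; |DU| = 27.70 ✓; ∠DUE = 66.60° ✓; |UE| = 26.40 ✓; ∠(UE, EJ) = 90.00° ✓; |EJ| = 20.70 ✓; ∠EJN = 72.60° ✓; |JN| = 28.30 ✓; ∠JNP = 81.20° ✓; |NP| = 11.20 ✓; ∠NPW = 101.6° ✓; |PW| = 16.00 ✗.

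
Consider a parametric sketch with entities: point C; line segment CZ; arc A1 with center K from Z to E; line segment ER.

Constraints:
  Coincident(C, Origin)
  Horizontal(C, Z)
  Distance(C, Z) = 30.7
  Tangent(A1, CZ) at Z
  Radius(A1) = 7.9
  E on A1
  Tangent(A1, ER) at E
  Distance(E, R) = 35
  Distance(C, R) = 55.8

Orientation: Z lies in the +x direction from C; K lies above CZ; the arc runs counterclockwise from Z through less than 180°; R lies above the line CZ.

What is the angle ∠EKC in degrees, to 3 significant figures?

172°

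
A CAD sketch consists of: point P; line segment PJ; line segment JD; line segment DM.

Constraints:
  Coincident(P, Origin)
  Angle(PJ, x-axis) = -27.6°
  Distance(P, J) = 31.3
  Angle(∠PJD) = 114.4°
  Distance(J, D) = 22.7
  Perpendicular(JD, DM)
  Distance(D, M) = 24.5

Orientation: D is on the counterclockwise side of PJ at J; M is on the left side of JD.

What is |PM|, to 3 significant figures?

35.9

P is at the origin; PJ runs at -27.6° with length 31.3, so J = 31.3·(cos -27.6°, sin -27.6°) = (27.7, -14.5). ∠PJD = 114.4°, so JD runs at -27.6° + (180° − 114.4°) = 38.0° from the x-axis; with |JD| = 22.7, D = J + 22.7·(cos 38.0°, sin 38.0°) = (45.6, -0.526). The perpendicularity gives DM at right angles to JD; with |DM| = 24.5 on the left of JD, M = D + 24.5·(-0.616, 0.788) = (30.5, 18.8). Then |PM| = |M − P| = 35.9.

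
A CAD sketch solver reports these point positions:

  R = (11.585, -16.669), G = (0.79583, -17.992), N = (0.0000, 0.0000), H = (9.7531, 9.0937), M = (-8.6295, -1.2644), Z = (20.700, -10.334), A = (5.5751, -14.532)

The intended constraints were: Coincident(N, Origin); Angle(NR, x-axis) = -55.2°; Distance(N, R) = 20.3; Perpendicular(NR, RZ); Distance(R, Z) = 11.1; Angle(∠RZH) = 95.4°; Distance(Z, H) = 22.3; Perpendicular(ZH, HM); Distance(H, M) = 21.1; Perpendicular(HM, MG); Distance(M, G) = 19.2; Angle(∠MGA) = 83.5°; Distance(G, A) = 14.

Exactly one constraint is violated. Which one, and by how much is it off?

Distance(G, A) = 14 — off by 8.10.

N = (0.00, 0.00) ✓; NR at -55.20° ✓; |NR| = 20.30 ✓; ∠(NR, RZ) = 90.00° ✓; |RZ| = 11.10 ✓; ∠RZH = 95.40° ✓; |ZH| = 22.30 ✓; ∠(ZH, HM) = 90.00° ✓; |HM| = 21.10 ✓; ∠(HM, MG) = 90.00° ✓; |MG| = 19.20 ✓; ∠MGA = 83.50° ✓; |GA| = 5.900 ✗.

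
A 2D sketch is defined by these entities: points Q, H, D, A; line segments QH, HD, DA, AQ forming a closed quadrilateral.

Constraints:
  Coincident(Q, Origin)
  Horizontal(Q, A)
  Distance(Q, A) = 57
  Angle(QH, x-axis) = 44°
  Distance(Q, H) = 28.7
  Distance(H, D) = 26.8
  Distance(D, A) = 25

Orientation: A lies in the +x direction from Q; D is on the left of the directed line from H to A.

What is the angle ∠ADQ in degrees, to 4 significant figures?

86.94°

Q is at the origin; Q and A share the same y with |QA| = 57.0 and A in +x, so A = (57.0, 0). QH runs at 44.0° with |QH| = 28.7, so H = (20.65, 19.94). D is determined by |HD| = 26.8 and |DA| = 25.0 together: it lies at the intersection of circle(H, 26.8) and circle(A, 25.0). With |HA| = 41.46, the foot of the radical line on HA is 21.86 from H and the perpendicular offset is √(26.8² − 21.86²) = 15.51. Taking the left-of-HA solution: D = (47.27, 23.03).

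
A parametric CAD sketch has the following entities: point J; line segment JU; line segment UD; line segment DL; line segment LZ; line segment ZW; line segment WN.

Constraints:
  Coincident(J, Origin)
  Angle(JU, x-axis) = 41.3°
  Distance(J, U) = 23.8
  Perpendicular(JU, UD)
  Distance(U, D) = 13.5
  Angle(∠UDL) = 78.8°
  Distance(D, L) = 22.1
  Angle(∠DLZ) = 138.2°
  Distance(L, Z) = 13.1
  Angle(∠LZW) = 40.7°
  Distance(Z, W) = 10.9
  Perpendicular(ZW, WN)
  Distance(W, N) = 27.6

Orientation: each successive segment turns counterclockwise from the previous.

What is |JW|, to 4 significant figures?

5.002

J is at the origin; JU runs at 41.3° with length 23.8, so U = (17.88, 15.71). JU is perpendicular to UD, so UD runs at 131.3°; with |UD| = 13.5, D = (8.970, 25.85). ∠UDL = 78.8° gives DL at -127.5° from the x-axis; with |DL| = 22.1, L = (-4.484, 8.317). ∠DLZ = 138.2° gives LZ at -85.70° from the x-axis; with |LZ| = 13.1, Z = (-3.501, -4.746). ∠LZW = 40.7° gives ZW at 53.60° from the x-axis; with |ZW| = 10.9, W = (2.967, 4.027). Then |JW| = |W − J| = 5.002.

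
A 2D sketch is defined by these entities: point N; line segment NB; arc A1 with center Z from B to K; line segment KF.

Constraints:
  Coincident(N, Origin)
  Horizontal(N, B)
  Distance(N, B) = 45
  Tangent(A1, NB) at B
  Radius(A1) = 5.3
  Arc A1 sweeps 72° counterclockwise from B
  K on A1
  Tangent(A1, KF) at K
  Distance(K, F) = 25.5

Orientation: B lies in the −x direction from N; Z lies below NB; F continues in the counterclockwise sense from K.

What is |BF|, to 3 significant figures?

30.8

On A1, B sits at bearing 90° from Z; a 72° counterclockwise sweep puts K at bearing 162°, so K = Z + 5.3·(cos 162°, sin 162°) = (-50.0, -3.66). A1 meets KF tangentially, so ZK is at right angles to KF, so KF runs along (−sin 162°, cos 162°); with |KF| = 25.5, F = (-57.9, -27.9). Then |BF| = |F − B| = 30.8.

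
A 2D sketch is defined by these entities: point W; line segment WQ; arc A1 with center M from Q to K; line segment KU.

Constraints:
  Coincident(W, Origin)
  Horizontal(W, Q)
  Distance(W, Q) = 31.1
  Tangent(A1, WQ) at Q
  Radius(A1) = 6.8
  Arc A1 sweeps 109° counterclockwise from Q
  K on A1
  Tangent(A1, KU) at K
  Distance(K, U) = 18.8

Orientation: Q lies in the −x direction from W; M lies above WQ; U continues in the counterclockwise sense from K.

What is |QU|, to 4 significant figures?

26.79

On A1, Q sits at bearing -90° from M; a 109° counterclockwise sweep puts K at bearing 19°, so K = M + 6.8·(cos 19°, sin 19°) = (-24.67, 9.014). A1 meets KU tangentially, so MK is at right angles to KU, so KU runs along (−sin 19°, cos 19°); with |KU| = 18.8, U = (-30.79, 26.79). Then |QU| = |U − Q| = 26.79.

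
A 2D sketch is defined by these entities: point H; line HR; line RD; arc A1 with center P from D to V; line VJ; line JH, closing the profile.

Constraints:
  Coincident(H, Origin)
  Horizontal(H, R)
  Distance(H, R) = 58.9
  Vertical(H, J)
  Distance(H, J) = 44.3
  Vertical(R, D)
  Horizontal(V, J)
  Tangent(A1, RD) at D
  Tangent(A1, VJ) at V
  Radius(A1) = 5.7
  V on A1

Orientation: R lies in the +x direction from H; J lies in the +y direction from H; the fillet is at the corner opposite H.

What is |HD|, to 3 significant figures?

70.4

H is at the origin; HR is horizontal with |HR| = 58.9 and R on the +x side, so R = (58.9, 0.00). H and J share the same x with |HJ| = 44.3 and J on the +y side, so J = (0.00, 44.3). The virtual corner opposite H is at (58.9, 44.3). The tangent condition forces PD to be normal to RD and tangency of A1 to VJ means the radius PV is perpendicular to VJ, with radius 5.7, so the center P sits 5.7 in from both sides at P = (53.2, 38.6). That places the tangent points at D = (58.9, 38.6) on RD and V = (53.2, 44.3) on VJ. Then |HD| = |D − H| = 70.4.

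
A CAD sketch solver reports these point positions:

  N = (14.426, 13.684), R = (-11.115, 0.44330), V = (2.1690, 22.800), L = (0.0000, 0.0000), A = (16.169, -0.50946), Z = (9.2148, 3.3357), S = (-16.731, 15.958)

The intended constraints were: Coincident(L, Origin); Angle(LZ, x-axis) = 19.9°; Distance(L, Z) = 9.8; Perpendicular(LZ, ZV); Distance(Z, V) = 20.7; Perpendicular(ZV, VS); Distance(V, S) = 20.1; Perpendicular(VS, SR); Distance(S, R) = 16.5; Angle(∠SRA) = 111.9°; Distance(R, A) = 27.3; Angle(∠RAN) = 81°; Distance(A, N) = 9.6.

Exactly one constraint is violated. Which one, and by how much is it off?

Distance(A, N) = 9.6 — off by 4.70.

L = (0.00, 0.00) ✓; LZ at 19.90° ✓; |LZ| = 9.800 ✓; ∠(LZ, ZV) = 90.00° ✓; |ZV| = 20.70 ✓; ∠(ZV, VS) = 90.00° ✓; |VS| = 20.10 ✓; ∠(VS, SR) = 90.00° ✓; |SR| = 16.50 ✓; ∠SRA = 111.9° ✓; |RA| = 27.30 ✓; ∠RAN = 81.00° ✓; |AN| = 14.30 ✗.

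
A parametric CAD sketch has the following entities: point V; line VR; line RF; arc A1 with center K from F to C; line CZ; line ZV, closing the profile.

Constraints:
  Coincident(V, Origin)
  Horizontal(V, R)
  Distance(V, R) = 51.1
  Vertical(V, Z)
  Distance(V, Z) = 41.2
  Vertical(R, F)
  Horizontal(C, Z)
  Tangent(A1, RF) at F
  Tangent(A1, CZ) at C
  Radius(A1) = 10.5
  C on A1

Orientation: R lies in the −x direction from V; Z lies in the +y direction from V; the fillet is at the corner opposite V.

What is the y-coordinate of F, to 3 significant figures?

30.7

The virtual corner opposite V is at (-51.1, 41.2). Tangency of A1 to RF means the radius KF is perpendicular to RF and the tangent condition forces KC to be normal to CZ, with radius 10.5, so the center K sits 10.5 in from both sides at K = (-40.6, 30.7). That places the tangent points at F = (-51.1, 30.7) on RF and C = (-40.6, 41.2) on CZ. So F.y = 30.7.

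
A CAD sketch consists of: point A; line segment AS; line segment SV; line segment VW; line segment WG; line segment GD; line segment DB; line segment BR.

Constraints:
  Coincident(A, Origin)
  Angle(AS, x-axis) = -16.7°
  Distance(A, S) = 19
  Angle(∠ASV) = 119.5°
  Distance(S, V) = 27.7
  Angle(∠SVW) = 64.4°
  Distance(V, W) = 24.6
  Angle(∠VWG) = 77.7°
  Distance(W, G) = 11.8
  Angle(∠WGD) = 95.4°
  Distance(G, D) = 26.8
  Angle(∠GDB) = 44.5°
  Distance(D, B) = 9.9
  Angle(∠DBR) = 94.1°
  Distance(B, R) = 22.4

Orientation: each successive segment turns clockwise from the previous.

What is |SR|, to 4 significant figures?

8.660

∠GDB = 44.5° gives DB at -155.2° from the x-axis; with |DB| = 9.9, B = (21.60, -29.52). ∠DBR = 94.1° gives BR at 118.9° from the x-axis; with |BR| = 22.4, R = (10.77, -9.912). Then |SR| = |R − S| = 8.660.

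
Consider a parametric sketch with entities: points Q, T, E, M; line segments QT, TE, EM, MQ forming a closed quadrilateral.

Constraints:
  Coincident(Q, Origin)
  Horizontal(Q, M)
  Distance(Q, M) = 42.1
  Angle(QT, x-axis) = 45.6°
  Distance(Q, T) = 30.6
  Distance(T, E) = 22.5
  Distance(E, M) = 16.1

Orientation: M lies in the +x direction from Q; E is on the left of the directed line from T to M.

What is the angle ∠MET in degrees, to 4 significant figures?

101.2°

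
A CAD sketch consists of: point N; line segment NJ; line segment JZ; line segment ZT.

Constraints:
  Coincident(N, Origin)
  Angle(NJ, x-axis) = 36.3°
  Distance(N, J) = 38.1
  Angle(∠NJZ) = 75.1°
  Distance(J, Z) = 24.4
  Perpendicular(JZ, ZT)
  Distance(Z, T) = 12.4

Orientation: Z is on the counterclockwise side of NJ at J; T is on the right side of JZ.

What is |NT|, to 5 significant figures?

51.340

∠NJZ = 75.1°, so JZ runs at 36.3° + (180° − 75.1°) = 141.20° from the x-axis; with |JZ| = 24.4, Z = J + 24.4·(cos 141.20°, sin 141.20°) = (11.690, 37.845). JZ is perpendicular to ZT; with |ZT| = 12.4 on the right of JZ, T = Z + 12.4·(0.62660, 0.77934) = (19.460, 47.509). Then |NT| = |T − N| = 51.340.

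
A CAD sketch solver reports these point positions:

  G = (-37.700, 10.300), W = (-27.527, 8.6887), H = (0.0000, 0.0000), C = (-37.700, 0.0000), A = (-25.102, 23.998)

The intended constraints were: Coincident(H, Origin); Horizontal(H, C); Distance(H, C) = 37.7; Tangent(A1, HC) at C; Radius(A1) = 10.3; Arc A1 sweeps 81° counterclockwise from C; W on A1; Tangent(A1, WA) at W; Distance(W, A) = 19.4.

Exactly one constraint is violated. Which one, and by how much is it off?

Distance(W, A) = 19.4 — off by 3.90.

H = (0.00, 0.00) ✓; H.y = 0.00, C.y = 0.00 ✓; |HC| = 37.70 ✓; ∠(GC, CH) = 90.00° ✓; |GC| = 10.30 ✓; bearing(G→W) − bearing(G→C) = 81.00° ✓; |GW| = 10.30 ✓; ∠(GW, WA) = 90.00° ✓; |WA| = 15.50 ✗.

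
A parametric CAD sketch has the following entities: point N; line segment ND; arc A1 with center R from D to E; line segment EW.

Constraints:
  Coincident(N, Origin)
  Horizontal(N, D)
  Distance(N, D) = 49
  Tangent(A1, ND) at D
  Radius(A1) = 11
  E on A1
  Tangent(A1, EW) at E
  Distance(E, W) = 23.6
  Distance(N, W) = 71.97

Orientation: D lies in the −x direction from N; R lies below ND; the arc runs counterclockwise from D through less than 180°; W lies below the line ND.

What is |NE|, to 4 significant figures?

60.42

Checks: |RE| = 11.00 ✓; ∠(RE, EW) = 90.00° ✓; |EW| = 23.60 ✓; |NW| = 71.97 ✓.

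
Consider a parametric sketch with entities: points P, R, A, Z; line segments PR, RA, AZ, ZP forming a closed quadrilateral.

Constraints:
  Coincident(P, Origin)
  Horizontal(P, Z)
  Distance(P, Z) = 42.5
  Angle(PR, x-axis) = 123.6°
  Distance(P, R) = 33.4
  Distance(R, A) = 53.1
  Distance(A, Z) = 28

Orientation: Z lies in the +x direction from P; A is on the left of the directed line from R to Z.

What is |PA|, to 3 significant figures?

43.8

Checks: PR at 123.6° ✓; |RA| = 53.10 ✓; |AZ| = 28.00 ✓.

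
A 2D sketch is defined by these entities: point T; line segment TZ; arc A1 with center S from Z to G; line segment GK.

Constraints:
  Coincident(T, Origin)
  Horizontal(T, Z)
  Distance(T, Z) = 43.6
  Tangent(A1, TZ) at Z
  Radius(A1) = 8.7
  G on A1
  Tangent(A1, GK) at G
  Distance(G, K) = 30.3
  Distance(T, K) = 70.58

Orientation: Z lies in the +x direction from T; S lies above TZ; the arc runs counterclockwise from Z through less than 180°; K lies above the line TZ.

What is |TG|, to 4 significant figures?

52.19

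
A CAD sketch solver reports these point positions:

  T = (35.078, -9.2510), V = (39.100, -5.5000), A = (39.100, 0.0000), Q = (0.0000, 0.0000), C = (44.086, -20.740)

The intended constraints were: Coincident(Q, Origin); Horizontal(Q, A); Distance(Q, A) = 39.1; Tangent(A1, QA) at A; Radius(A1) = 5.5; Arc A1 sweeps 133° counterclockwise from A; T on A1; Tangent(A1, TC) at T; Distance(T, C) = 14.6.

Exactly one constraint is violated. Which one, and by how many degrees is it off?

Tangent(A1, TC) at T — off by 4.90°.

Q = (0.00, 0.00) ✓; Q.y = 0.00, A.y = 0.00 ✓; |QA| = 39.10 ✓; ∠(VA, AQ) = 90.00° ✓; |VA| = 5.500 ✓; bearing(V→T) − bearing(V→A) = 133.0° ✓; |VT| = 5.500 ✓; ∠(VT, TC) = 94.90° ✗; |TC| = 14.60 ✓.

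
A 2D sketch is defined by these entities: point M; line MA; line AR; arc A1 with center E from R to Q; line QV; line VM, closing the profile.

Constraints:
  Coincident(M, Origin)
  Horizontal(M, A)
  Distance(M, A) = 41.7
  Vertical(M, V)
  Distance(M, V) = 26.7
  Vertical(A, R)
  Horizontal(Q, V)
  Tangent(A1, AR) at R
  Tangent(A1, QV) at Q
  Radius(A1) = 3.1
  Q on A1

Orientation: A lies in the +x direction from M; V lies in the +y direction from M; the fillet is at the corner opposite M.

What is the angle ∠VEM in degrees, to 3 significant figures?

36.0°

M and V share the same x with |MV| = 26.7 and V on the +y side, so V = (0.00, 26.7). The virtual corner opposite M is at (41.7, 26.7). The tangent condition forces ER to be normal to AR and tangency of A1 to QV means the radius EQ is perpendicular to QV, with radius 3.1, so the center E sits 3.1 in from both sides at E = (38.6, 23.6). Then cos ∠VEM = EV·EM / (|EV||EM|), giving 36.0°.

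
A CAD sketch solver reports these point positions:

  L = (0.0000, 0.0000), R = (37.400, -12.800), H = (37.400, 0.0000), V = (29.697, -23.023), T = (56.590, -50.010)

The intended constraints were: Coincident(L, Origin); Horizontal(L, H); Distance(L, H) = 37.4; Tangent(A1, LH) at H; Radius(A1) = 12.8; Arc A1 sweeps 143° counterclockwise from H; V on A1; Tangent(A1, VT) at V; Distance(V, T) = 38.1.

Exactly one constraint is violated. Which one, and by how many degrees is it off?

Tangent(A1, VT) at V — off by 8.10°.

L = (0.00, 0.00) ✓; L.y = 0.00, H.y = 0.00 ✓; |LH| = 37.40 ✓; ∠(RH, HL) = 90.00° ✓; |RH| = 12.80 ✓; bearing(R→V) − bearing(R→H) = 143.0° ✓; |RV| = 12.80 ✓; ∠(RV, VT) = 98.10° ✗; |VT| = 38.10 ✓.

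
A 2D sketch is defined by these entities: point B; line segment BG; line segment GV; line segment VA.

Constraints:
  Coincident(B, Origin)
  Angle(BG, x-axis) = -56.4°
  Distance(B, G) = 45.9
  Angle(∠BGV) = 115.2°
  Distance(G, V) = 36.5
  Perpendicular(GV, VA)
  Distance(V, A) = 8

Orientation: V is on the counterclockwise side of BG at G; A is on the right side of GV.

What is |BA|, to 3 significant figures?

74.8

∠BGV = 115.2°, so GV runs at -56.4° + (180° − 115.2°) = 8.40° from the x-axis; with |GV| = 36.5, V = G + 36.5·(cos 8.40°, sin 8.40°) = (61.5, -32.9). GV is perpendicular to VA; with |VA| = 8.0 on the right of GV, A = V + 8.0·(0.146, -0.989) = (62.7, -40.8). Then |BA| = |A − B| = 74.8.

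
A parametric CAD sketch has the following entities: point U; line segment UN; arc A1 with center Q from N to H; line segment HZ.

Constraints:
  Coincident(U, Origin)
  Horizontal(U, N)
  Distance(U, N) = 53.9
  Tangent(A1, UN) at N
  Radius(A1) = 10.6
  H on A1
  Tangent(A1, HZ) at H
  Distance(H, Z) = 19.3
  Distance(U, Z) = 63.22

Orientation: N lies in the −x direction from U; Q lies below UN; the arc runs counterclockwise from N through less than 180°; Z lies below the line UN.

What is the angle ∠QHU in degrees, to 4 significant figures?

14.26°

U is at the origin; U and N share the same y with |UN| = 53.9 and N on the −x side, so N = (-53.90, 0.000). Tangency of A1 to UN means the radius QN is perpendicular to UN, so Q = N + (0, -10.6) = (-53.90, -10.60). Since QH ⟂ HZ (tangency), |QZ| = √(10.6² + 19.3²) = 22.02 regardless of where H sits on A1. So Z lies on both circle(U, 63.22) and circle(Q, 22.02); the below-UN intersection is Z = (-54.16, -32.62). H is the foot of the tangent from Z: H = (-63.25, -15.59).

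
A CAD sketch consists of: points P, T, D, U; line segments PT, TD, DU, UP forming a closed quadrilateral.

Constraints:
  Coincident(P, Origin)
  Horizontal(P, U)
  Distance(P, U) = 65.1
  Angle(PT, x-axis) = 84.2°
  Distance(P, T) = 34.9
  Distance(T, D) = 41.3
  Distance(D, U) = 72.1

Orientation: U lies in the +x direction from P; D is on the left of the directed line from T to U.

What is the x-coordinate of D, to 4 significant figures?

32.40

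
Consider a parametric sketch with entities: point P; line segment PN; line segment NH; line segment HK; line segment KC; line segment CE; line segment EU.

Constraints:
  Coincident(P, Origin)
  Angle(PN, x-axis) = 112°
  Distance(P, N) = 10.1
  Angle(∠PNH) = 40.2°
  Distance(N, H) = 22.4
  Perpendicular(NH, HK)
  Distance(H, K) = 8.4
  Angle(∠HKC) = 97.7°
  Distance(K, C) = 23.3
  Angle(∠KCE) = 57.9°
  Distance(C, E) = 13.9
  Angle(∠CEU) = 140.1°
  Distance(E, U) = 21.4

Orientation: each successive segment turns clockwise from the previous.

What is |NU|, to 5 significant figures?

26.471

∠KCE = 57.9° gives CE at 37.800° from the x-axis; with |CE| = 13.9, E = (1.2157, 8.0137). ∠CEU = 140.1° gives EU at -2.1000° from the x-axis; with |EU| = 21.4, U = (22.601, 7.2295). Then |NU| = |U − N| = 26.471.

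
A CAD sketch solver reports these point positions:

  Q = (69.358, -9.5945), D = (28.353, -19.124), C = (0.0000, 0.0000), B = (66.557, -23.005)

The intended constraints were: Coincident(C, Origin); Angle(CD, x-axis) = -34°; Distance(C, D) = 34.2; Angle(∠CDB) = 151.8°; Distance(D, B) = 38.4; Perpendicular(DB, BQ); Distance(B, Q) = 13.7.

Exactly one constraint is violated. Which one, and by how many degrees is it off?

Perpendicular(DB, BQ) — off by 6.00°.

C = (0.00, 0.00) ✓; CD at -34.00° ✓; |CD| = 34.20 ✓; ∠CDB = 151.8° ✓; |DB| = 38.40 ✓; ∠(DB, BQ) = 84.00° ✗; |BQ| = 13.70 ✓.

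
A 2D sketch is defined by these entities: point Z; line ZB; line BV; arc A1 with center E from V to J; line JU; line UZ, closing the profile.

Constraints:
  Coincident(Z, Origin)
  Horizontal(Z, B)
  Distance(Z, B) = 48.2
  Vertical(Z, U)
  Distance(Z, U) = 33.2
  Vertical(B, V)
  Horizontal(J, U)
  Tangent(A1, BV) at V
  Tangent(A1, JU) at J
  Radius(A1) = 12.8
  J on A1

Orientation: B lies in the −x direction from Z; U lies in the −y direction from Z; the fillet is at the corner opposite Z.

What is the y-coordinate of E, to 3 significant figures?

-20.4

Z is at the origin; Z and B share the same y with |ZB| = 48.2 and B on the −x side, so B = (-48.2, 0.00). ZU is vertical with |ZU| = 33.2 and U on the −y side, so U = (0.00, -33.2). The virtual corner opposite Z is at (-48.2, -33.2). Since A1 is tangent to BV there, EV ⟂ BV and tangency of A1 to JU means the radius EJ is perpendicular to JU, with radius 12.8, so the center E sits 12.8 in from both sides at E = (-35.4, -20.4). So E.y = -20.4.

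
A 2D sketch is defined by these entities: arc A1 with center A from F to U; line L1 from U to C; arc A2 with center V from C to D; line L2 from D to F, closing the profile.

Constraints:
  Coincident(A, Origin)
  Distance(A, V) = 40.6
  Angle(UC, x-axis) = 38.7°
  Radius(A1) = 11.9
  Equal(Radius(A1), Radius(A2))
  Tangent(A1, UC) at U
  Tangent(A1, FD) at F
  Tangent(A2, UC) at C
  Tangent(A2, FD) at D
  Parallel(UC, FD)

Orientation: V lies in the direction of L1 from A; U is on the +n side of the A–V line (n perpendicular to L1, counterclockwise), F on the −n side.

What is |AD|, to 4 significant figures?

42.31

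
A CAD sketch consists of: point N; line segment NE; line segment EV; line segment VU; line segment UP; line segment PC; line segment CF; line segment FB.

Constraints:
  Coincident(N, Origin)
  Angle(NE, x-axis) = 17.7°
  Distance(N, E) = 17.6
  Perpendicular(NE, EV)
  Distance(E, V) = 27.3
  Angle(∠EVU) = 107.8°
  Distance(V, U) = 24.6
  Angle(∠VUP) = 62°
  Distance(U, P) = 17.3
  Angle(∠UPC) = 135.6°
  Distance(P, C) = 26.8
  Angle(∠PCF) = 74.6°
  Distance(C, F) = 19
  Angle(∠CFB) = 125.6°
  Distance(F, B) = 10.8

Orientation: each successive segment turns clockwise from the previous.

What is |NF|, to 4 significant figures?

32.55

∠UPC = 135.6° gives PC at 53.10° from the x-axis; with |PC| = 26.8, C = (18.87, 3.642). ∠PCF = 74.6° gives CF at -52.30° from the x-axis; with |CF| = 19.0, F = (30.49, -11.39). Then |NF| = |F − N| = 32.55.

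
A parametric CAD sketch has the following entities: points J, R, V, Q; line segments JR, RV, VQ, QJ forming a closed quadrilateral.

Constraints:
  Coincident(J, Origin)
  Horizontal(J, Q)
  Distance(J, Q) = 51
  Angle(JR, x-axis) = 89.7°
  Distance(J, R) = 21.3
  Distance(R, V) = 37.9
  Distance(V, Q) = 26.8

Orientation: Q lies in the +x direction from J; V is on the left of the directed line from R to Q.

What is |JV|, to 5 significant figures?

44.592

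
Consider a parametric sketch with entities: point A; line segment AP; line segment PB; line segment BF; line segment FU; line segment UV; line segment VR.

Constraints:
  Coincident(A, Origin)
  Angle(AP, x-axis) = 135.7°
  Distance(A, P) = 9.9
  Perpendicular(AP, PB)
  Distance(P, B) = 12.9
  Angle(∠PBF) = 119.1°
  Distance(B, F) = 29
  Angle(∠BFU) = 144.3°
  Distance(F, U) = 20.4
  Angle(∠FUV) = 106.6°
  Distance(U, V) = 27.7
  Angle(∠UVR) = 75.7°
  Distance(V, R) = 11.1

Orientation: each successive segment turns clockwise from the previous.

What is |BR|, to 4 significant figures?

42.00

∠FUV = 106.6° gives UV at -124.3° from the x-axis; with |UV| = 27.7, V = (27.17, -30.17). ∠UVR = 75.7° gives VR at 131.4° from the x-axis; with |VR| = 11.1, R = (19.83, -21.84). Then |BR| = |R − B| = 42.00.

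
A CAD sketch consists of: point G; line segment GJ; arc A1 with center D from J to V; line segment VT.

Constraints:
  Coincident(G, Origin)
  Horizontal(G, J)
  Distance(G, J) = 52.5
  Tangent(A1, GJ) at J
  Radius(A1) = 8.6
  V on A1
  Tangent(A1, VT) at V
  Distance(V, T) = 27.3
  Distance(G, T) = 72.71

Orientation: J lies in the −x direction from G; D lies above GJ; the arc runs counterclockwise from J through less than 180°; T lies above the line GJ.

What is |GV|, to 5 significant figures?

48.126

Checks: ∠(DJ, JG) = 90.00° ✓; |DV| = 8.600 ✓; ∠(DV, VT) = 90.00° ✓; |VT| = 27.30 ✓; |GT| = 72.71 ✓.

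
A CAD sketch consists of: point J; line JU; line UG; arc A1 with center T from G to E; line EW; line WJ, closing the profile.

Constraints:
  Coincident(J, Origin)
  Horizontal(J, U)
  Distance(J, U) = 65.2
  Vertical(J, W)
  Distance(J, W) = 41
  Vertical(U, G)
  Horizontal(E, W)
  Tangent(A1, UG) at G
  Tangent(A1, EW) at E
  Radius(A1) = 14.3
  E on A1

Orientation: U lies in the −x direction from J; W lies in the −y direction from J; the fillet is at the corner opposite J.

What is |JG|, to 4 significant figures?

70.46

J is at the origin; JU is horizontal with |JU| = 65.2 and U on the −x side, so U = (-65.20, 0.000). J and W share the same x with |JW| = 41.0 and W on the −y side, so W = (0.000, -41.00). The virtual corner opposite J is at (-65.20, -41.00). The tangent condition forces TG to be normal to UG and since A1 is tangent to EW there, TE ⟂ EW, with radius 14.3, so the center T sits 14.3 in from both sides at T = (-50.90, -26.70). That places the tangent points at G = (-65.20, -26.70) on UG and E = (-50.90, -41.00) on EW. Then |JG| = |G − J| = 70.46.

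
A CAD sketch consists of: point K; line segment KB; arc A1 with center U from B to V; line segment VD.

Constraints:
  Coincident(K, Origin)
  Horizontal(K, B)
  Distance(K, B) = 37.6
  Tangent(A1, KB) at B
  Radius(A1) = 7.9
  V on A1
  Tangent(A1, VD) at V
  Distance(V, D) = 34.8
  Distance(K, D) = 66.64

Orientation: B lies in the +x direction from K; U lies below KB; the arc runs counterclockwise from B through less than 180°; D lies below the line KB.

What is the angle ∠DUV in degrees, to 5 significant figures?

77.210°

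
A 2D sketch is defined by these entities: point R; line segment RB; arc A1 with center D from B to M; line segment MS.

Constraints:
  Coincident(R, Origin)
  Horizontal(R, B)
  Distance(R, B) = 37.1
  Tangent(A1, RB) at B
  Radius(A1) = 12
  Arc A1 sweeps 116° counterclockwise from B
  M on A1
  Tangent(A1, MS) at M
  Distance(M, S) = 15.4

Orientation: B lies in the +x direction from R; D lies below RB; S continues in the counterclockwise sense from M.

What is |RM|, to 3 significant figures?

31.5

The tangent condition forces DB to be normal to RB, so D = B + (0, -12) = (37.1, -12.0). On A1, B sits at bearing 90° from D; a 116° counterclockwise sweep puts M at bearing 206°, so M = D + 12.0·(cos 206°, sin 206°) = (26.3, -17.3). Then |RM| = |M − R| = 31.5.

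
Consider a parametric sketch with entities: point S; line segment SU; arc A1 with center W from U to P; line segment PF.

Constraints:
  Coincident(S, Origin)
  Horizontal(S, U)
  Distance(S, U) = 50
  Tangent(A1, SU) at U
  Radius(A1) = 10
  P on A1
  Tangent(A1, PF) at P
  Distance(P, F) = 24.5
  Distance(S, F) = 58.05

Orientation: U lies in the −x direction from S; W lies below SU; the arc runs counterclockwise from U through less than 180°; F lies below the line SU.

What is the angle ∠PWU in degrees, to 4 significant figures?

122.0°

S is at the origin; S and U share the same y with |SU| = 50.0 and U on the −x side, so U = (-50.00, 0.000). Tangency of A1 to SU means the radius WU is perpendicular to SU, so W = U + (0, -10) = (-50.00, -10.00). Since WP ⟂ PF (tangency), |WF| = √(10.0² + 24.5²) = 26.46 regardless of where P sits on A1. So F lies on both circle(S, 58.05) and circle(W, 26.46); the below-SU intersection is F = (-45.48, -36.07). P is the foot of the tangent from F: P = (-58.48, -15.30).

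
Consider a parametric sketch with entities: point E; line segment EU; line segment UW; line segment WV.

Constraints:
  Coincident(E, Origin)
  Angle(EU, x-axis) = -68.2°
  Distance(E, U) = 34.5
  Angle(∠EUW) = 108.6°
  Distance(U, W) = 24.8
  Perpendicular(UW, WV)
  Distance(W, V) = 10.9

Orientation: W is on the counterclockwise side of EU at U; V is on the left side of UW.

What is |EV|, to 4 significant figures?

41.92

E is at the origin; EU runs at -68.2° with length 34.5, so U = 34.5·(cos -68.2°, sin -68.2°) = (12.81, -32.03). ∠EUW = 108.6°, so UW runs at -68.2° + (180° − 108.6°) = 3.200° from the x-axis; with |UW| = 24.8, W = U + 24.8·(cos 3.200°, sin 3.200°) = (37.57, -30.65). The perpendicularity gives WV at right angles to UW; with |WV| = 10.9 on the left of UW, V = W + 10.9·(-0.05582, 0.9984) = (36.97, -19.77). Then |EV| = |V − E| = 41.92.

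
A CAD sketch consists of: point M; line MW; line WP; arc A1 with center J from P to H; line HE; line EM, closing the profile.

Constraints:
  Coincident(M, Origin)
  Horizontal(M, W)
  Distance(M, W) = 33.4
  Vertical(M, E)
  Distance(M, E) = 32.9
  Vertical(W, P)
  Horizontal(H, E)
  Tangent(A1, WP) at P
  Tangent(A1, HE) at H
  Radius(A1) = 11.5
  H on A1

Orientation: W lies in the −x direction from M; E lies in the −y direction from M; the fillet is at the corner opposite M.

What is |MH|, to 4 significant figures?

39.52

M is at the origin; M and W share the same y with |MW| = 33.4 and W on the −x side, so W = (-33.40, 0.000). ME is vertical with |ME| = 32.9 and E on the −y side, so E = (0.000, -32.90). The virtual corner opposite M is at (-33.40, -32.90). Since A1 is tangent to WP there, JP ⟂ WP and since A1 is tangent to HE there, JH ⟂ HE, with radius 11.5, so the center J sits 11.5 in from both sides at J = (-21.90, -21.40). That places the tangent points at P = (-33.40, -21.40) on WP and H = (-21.90, -32.90) on HE. Then |MH| = |H − M| = 39.52.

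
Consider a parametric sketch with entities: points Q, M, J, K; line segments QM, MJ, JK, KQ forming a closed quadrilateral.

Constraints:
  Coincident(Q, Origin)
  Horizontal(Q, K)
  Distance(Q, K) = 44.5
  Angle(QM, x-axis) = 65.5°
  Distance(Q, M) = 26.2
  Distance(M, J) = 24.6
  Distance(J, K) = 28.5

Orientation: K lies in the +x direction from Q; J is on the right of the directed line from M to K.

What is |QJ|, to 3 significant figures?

16.0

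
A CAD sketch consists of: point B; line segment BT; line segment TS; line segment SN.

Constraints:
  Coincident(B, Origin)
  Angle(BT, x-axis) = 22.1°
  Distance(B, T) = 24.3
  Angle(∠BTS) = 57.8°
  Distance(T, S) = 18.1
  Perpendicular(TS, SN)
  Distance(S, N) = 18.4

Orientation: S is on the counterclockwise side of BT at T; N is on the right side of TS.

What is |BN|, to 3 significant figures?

39.3

B is at the origin; BT runs at 22.1° with length 24.3, so T = 24.3·(cos 22.1°, sin 22.1°) = (22.5, 9.14). ∠BTS = 57.8°, so TS runs at 22.1° + (180° − 57.8°) = 144° from the x-axis; with |TS| = 18.1, S = T + 18.1·(cos 144°, sin 144°) = (7.82, 19.7). The perpendicularity gives SN at right angles to TS; with |SN| = 18.4 on the right of TS, N = S + 18.4·(0.584, 0.812) = (18.6, 34.6). Then |BN| = |N − B| = 39.3.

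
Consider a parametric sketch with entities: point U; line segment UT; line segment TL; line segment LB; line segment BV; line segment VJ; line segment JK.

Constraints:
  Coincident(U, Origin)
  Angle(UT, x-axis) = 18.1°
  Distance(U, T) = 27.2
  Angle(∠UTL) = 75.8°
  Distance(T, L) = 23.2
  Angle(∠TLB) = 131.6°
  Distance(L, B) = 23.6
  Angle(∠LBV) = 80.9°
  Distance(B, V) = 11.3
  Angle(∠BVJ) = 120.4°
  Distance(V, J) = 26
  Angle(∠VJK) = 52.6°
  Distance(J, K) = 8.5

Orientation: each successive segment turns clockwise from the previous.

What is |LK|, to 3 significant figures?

12.4

U is at the origin; UT runs at 18.1° with length 27.2, so T = (25.9, 8.45). ∠UTL = 75.8° gives TL at -86.1° from the x-axis; with |TL| = 23.2, L = (27.4, -14.7). ∠TLB = 131.6° gives LB at -134° from the x-axis; with |LB| = 23.6, B = (10.9, -31.5). ∠LBV = 80.9° gives BV at 126° from the x-axis; with |BV| = 11.3, V = (4.18, -22.4). ∠BVJ = 120.4° gives VJ at 66.8° from the x-axis; with |VJ| = 26.0, J = (14.4, 1.46). ∠VJK = 52.6° gives JK at -60.6° from the x-axis; with |JK| = 8.5, K = (18.6, -5.94). Then |LK| = |K − L| = 12.4.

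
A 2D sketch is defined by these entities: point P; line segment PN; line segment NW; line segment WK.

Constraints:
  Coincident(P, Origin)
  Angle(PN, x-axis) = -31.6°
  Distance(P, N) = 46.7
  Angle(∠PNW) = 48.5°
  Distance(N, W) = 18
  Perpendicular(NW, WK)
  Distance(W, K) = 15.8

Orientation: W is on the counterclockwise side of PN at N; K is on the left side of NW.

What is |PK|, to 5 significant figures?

23.136

P is at the origin; PN runs at -31.6° with length 46.7, so N = 46.7·(cos -31.6°, sin -31.6°) = (39.776, -24.470). ∠PNW = 48.5°, so NW runs at -31.6° + (180° − 48.5°) = 99.900° from the x-axis; with |NW| = 18.0, W = N + 18.0·(cos 99.900°, sin 99.900°) = (36.681, -6.7382). NW is perpendicular to WK; with |WK| = 15.8 on the left of NW, K = W + 15.8·(-0.98511, -0.17193) = (21.116, -9.4547). Then |PK| = |K − P| = 23.136.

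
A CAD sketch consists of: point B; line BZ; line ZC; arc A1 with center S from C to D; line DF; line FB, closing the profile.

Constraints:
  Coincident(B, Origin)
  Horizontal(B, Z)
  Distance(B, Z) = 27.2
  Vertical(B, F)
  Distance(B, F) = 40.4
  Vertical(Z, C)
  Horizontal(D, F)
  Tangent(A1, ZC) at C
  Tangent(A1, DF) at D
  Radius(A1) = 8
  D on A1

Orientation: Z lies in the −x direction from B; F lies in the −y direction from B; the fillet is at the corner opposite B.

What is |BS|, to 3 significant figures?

37.7

BF is vertical with |BF| = 40.4 and F on the −y side, so F = (0.00, -40.4). The virtual corner opposite B is at (-27.2, -40.4). A1 meets ZC tangentially, so SC is at right angles to ZC and tangency of A1 to DF means the radius SD is perpendicular to DF, with radius 8.0, so the center S sits 8.0 in from both sides at S = (-19.2, -32.4). Then |BS| = |S − B| = 37.7.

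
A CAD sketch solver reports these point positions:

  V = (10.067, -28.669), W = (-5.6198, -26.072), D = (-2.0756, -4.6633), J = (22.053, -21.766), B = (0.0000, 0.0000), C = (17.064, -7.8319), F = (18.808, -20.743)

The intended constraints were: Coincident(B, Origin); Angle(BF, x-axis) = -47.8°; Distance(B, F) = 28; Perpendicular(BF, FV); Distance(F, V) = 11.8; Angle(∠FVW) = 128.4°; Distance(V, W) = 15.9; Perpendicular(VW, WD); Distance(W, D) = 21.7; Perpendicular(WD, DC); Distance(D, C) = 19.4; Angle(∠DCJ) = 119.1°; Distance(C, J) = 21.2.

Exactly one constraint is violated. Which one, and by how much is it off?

Distance(C, J) = 21.2 — off by 6.40.

B = (0.00, 0.00) ✓; BF at -47.80° ✓; |BF| = 28.00 ✓; ∠(BF, FV) = 90.00° ✓; |FV| = 11.80 ✓; ∠FVW = 128.4° ✓; |VW| = 15.90 ✓; ∠(VW, WD) = 90.00° ✓; |WD| = 21.70 ✓; ∠(WD, DC) = 90.00° ✓; |DC| = 19.40 ✓; ∠DCJ = 119.1° ✓; |CJ| = 14.80 ✗.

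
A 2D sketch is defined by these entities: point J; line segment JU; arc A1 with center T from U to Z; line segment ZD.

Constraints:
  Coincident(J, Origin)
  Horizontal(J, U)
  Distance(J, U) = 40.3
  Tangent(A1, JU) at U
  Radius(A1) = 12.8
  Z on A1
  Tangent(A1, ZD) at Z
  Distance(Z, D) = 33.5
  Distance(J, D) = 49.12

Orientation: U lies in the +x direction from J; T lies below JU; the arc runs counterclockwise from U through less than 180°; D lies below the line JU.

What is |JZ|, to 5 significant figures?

29.676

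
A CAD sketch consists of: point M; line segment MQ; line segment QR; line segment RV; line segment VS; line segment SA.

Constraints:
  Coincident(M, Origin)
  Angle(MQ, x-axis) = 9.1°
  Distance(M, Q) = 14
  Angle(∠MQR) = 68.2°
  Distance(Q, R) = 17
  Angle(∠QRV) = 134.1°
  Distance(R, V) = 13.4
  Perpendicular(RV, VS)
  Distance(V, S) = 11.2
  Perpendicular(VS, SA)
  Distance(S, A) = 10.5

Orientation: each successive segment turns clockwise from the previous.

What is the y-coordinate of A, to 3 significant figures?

-6.32

M is at the origin; MQ runs at 9.1° with length 14.0, so Q = (13.8, 2.21). ∠MQR = 68.2° gives QR at -103° from the x-axis; with |QR| = 17.0, R = (10.1, -14.4). ∠QRV = 134.1° gives RV at -149° from the x-axis; with |RV| = 13.4, V = (-1.35, -21.4). The perpendicularity gives VS at right angles to RV, so VS runs at 121°; with |VS| = 11.2, S = (-7.19, -11.8). VS ⟂ SA, so SA runs at 31.4°; with |SA| = 10.5, A = (1.78, -6.32). So A.y = -6.32.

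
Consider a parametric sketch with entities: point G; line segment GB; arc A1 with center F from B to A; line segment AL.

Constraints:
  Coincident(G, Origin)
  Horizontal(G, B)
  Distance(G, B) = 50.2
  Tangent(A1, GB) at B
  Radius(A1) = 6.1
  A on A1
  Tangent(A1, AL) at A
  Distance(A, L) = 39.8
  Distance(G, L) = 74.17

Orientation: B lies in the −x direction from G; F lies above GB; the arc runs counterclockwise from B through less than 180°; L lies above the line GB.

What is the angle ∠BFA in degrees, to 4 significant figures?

110.7°

Checks: ∠(FB, BG) = 90.00° ✓; |FB| = 6.100 ✓; |FA| = 6.100 ✓; ∠(FA, AL) = 90.00° ✓; |AL| = 39.80 ✓; |GL| = 74.17 ✓.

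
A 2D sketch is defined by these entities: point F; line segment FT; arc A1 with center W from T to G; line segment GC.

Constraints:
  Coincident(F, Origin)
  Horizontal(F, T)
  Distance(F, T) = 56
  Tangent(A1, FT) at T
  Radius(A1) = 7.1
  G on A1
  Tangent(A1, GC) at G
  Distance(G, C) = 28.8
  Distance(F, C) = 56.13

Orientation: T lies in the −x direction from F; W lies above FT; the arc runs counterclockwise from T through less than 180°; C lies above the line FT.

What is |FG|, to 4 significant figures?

49.35

F is at the origin; FT is horizontal with |FT| = 56.0 and T on the −x side, so T = (-56.00, 0.000). The tangent condition forces WT to be normal to FT, so W = T + (0, 7.1) = (-56.00, 7.100). Since WG ⟂ GC (tangency), |WC| = √(7.1² + 28.8²) = 29.66 regardless of where G sits on A1. So C lies on both circle(F, 56.13) and circle(W, 29.66); the above-FT intersection is C = (-44.36, 34.39). G is the foot of the tangent from C: G = (-48.99, 5.959).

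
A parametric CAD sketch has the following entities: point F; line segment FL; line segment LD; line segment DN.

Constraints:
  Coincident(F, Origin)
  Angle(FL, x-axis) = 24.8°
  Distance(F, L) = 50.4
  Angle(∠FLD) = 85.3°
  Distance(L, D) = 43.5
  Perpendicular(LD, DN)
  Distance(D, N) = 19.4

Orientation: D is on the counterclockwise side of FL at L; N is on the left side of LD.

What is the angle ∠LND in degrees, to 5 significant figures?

65.964°

F is at the origin; FL runs at 24.8° with length 50.4, so L = 50.4·(cos 24.8°, sin 24.8°) = (45.752, 21.140). ∠FLD = 85.3°, so LD runs at 24.8° + (180° − 85.3°) = 119.50° from the x-axis; with |LD| = 43.5, D = L + 43.5·(cos 119.50°, sin 119.50°) = (24.332, 59.001). LD ⟂ DN; with |DN| = 19.4 on the left of LD, N = D + 19.4·(-0.87036, -0.49242) = (7.4467, 49.448). Then cos ∠LND = NL·ND / (|NL||ND|), giving 65.964°.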